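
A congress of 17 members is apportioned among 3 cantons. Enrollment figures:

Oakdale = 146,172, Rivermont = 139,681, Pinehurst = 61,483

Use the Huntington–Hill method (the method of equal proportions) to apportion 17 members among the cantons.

Oakdale 7; Rivermont 7; Pinehurst 3

With divisor 20543: modified quotas Oakdale 7.115, Rivermont 6.799, Pinehurst 2.993.
Geometric-mean thresholds: Oakdale √(7·8)=7.483, Rivermont √(6·7)=6.481, Pinehurst √(2·3)=2.449.
Each quota rounded against its threshold gives Oakdale 7, Rivermont 7, Pinehurst 3 (total 17).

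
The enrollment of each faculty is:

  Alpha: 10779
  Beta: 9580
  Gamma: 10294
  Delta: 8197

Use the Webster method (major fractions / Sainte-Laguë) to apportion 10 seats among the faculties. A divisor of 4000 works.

Alpha=3; Beta=2; Gamma=3; Delta=2

With modified divisor 4000: modified quotas Alpha 2.695, Beta 2.395, Gamma 2.574, Delta 2.049.
Rounding to the nearest integer: Alpha 3, Beta 2, Gamma 3, Delta 2 (total 10).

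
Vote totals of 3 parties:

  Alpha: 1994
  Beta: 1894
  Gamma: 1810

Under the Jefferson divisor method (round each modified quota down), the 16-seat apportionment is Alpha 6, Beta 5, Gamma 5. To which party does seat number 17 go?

Beta

Priority for the next seat is population ÷ (current seats + 1).
Priorities: Alpha 284.857, Beta 315.667, Gamma 301.667.
Highest priority: Beta.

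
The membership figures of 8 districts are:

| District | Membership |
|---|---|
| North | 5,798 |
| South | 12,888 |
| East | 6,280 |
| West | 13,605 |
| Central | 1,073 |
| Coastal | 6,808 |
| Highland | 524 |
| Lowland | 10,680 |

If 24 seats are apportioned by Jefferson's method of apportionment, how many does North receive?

2

Standard divisor 57656/24 ≈ 2402.333; standard quotas: North 2.413, South 5.365, East 2.614, West 5.663, Central 0.447, Coastal 2.834, Highland 0.218, Lowland 4.446.
Rounding down gives 2, 5, 2, 5, 0, 2, 0, 4 = 20 seats, so the divisor must be adjusted.
With modified divisor 2110: modified quotas North 2.748, South 6.108, East 2.976, West 6.448, Central 0.509, Coastal 3.227, Highland 0.248, Lowland 5.062.
Rounding down: North 2, South 6, East 2, West 6, Central 0, Coastal 3, Highland 0, Lowland 5 (total 24).
North receives 2.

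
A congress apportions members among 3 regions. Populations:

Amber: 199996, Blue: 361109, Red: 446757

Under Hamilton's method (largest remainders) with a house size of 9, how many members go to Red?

Standard divisor: 1007862 ÷ 9 ≈ 111984.667.
Standard quotas: Amber 1.7859, Blue 3.2246, Red 3.9894.
Lower quotas: Amber 1, Blue 3, Red 3 (sum 7, leaving 2 seats).
Remainders in descending order: Red 0.9894, Amber 0.7859, Blue 0.2246.
The surplus seats go to Red, Amber.
Red receives 4.

4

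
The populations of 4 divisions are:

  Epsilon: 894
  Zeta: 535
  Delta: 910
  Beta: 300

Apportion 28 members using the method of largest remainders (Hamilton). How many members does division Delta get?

10

Total 2639; standard divisor 2639/28 ≈ 94.25.
Standard quotas: Epsilon 9.485, Zeta 5.676, Delta 9.655, Beta 3.183.
Lower quotas: Epsilon 9, Zeta 5, Delta 9, Beta 3 (sum 26, leaving 2 seats).
Remainders in descending order: Zeta 0.676, Delta 0.655, Epsilon 0.485, Beta 0.183.
The surplus seats go to Zeta, Delta.
Delta receives 10.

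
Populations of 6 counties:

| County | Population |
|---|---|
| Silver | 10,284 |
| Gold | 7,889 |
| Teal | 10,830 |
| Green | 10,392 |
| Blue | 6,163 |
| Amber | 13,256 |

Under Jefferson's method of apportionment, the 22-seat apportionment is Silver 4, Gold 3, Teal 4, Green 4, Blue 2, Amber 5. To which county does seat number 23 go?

Amber

Priority for the next seat is population ÷ (current seats + 1).
Priorities: Silver 2056.800, Gold 1972.250, Teal 2166.000, Green 2078.400, Blue 2054.333, Amber 2209.333.
Highest priority: Amber.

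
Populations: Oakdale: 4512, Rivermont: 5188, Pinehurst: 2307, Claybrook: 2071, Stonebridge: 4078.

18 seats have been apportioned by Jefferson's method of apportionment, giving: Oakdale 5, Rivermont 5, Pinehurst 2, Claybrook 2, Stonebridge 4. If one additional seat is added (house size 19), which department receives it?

Rivermont

Priority for the next seat is population ÷ (current seats + 1).
Priorities: Oakdale 752.000, Rivermont 864.667, Pinehurst 769.000, Claybrook 690.333, Stonebridge 815.600.
Highest priority: Rivermont.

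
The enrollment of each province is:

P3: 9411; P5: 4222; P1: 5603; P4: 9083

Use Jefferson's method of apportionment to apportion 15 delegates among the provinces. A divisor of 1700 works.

P3: 5, P5: 2, P1: 3, P4: 5

With modified divisor 1700: modified quotas P3 5.536, P5 2.484, P1 3.296, P4 5.343.
Rounding down: P3 5, P5 2, P1 3, P4 5 (total 15).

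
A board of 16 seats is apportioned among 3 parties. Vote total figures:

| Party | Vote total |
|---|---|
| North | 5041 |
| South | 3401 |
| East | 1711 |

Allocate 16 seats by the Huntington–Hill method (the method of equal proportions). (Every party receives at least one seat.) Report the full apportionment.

North 8, South 5, East 3

With divisor 647: modified quotas North 7.791, South 5.257, East 2.645.
Geometric-mean thresholds: North √(7·8)=7.483, South √(5·6)=5.477, East √(2·3)=2.449.
Each quota rounded against its threshold gives North 8, South 5, East 3 (total 16).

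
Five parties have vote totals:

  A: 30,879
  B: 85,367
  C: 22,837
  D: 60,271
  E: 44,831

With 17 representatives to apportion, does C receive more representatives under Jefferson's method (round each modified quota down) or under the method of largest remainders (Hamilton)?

Hamilton

Jefferson: A 2, B 7, C 1, D 4, E 3.
Hamilton: A 2, B 6, C 2, D 4, E 3.
C gets 1 under Jefferson and 2 under Hamilton.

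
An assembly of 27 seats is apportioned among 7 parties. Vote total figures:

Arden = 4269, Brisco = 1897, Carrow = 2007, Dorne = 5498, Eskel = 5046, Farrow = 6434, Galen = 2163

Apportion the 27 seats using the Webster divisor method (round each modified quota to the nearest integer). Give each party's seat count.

Standard divisor 27314/27 ≈ 1011.63; standard quotas: Arden 4.220, Brisco 1.875, Carrow 1.984, Dorne 5.435, Eskel 4.988, Farrow 6.360, Galen 2.138.
Rounding to the nearest integer gives 4, 2, 2, 5, 5, 6, 2 = 26 seats, so the divisor must be adjusted.
With modified divisor 995: modified quotas Arden 4.290, Brisco 1.907, Carrow 2.017, Dorne 5.526, Eskel 5.071, Farrow 6.466, Galen 2.174.
Rounding to the nearest integer: Arden 4, Brisco 2, Carrow 2, Dorne 6, Eskel 5, Farrow 6, Galen 2 (total 27).

Arden 4, Brisco 2, Carrow 2, Dorne 6, Eskel 5, Farrow 6, Galen 2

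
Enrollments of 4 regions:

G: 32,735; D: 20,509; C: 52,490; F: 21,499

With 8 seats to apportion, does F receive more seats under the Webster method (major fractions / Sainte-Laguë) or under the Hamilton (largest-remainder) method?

Hamilton

Webster: G 2, D 1, C 4, F 1.
Hamilton: G 2, D 1, C 3, F 2.
F gets 1 under Webster and 2 under Hamilton.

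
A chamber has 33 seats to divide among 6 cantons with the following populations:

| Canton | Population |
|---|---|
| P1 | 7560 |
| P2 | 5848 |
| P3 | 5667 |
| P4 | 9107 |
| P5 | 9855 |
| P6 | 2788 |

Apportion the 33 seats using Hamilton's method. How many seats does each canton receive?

The standard divisor is 40825/33 ≈ 1237.121.
Standard quotas: P1 6.1110, P2 4.7271, P3 4.5808, P4 7.3614, P5 7.9661, P6 2.2536.
Lower quotas: P1 6, P2 4, P3 4, P4 7, P5 7, P6 2 (sum 30, leaving 3 seats).
Remainders in descending order: P5 0.9661, P2 0.7271, P3 0.5808, P4 0.3614, P6 0.2536, P1 0.1110.
Largest remainders: P5, P2, P3 receive the extra seats.

P1=6, P2=5, P3=5, P4=7, P5=8, P6=2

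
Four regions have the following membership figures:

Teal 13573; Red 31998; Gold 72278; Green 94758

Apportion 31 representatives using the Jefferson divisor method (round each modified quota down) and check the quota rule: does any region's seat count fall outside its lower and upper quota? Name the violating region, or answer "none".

none

Standard quotas: Teal 1.979, Red 4.666, Gold 10.539, Green 13.817.
Jefferson allocation: Teal 2, Red 4, Gold 11, Green 14.
Every allocation lies between the lower and upper quota.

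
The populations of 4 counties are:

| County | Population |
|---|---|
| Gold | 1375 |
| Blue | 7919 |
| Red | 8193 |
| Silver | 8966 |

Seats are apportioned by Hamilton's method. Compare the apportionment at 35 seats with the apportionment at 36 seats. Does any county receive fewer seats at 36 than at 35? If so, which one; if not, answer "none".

At 35 seats: Gold 2, Blue 10, Red 11, Silver 12.
At 36 seats: Gold 2, Blue 11, Red 11, Silver 12.
No county's allocation decreased.

none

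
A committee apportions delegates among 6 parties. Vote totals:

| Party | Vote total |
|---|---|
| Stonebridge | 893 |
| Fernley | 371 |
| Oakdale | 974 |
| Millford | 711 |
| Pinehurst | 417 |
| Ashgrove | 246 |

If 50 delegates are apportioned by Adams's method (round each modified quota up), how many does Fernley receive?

5

Standard divisor 3612/50 ≈ 72.24; standard quotas: Stonebridge 12.362, Fernley 5.136, Oakdale 13.483, Millford 9.842, Pinehurst 5.772, Ashgrove 3.405.
Rounding up gives 13, 6, 14, 10, 6, 4 = 53 seats, so the divisor must be adjusted.
With modified divisor 77: modified quotas Stonebridge 11.597, Fernley 4.818, Oakdale 12.649, Millford 9.234, Pinehurst 5.416, Ashgrove 3.195.
Rounding up: Stonebridge 12, Fernley 5, Oakdale 13, Millford 10, Pinehurst 6, Ashgrove 4 (total 50).
Fernley receives 5.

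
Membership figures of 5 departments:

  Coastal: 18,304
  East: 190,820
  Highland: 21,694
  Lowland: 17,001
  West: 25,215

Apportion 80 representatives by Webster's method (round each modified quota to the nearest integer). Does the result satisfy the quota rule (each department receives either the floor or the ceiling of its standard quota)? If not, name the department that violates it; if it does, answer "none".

Standard quotas: Coastal 5.363, East 55.911, Highland 6.356, Lowland 4.981, West 7.388.
Webster allocation: Coastal 5, East 57, Highland 6, Lowland 5, West 7.
East has quota 55.911 (lower 55, upper 56) but receives 57 — outside the quota interval.

East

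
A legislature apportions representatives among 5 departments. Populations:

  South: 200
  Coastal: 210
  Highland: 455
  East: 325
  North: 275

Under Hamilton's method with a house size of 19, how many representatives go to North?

3

Standard divisor: 1465 ÷ 19 ≈ 77.105.
Standard quotas: South 2.594, Coastal 2.724, Highland 5.901, East 4.215, North 3.567.
Lower quotas: South 2, Coastal 2, Highland 5, East 4, North 3 (sum 16, leaving 3 seats).
Remainders in descending order: Highland 0.901, Coastal 0.724, South 0.594, North 0.567, East 0.215.
The surplus seats go to Highland, Coastal, South.
North receives 3.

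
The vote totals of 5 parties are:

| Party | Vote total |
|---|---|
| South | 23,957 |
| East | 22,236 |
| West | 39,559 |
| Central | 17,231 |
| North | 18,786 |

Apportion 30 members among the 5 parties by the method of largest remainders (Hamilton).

Total 121769; standard divisor 121769/30 ≈ 4058.967.
Standard quotas: South 5.9022, East 5.4782, West 9.7461, Central 4.2452, North 4.6283.
Lower quotas: South 5, East 5, West 9, Central 4, North 4 (sum 27, leaving 3 seats).
Remainders in descending order: South 0.9022, West 0.7461, North 0.6283, East 0.4782, Central 0.2452.
Largest remainders: South, West, North receive the extra seats.

South: 6; East: 5; West: 10; Central: 4; North: 5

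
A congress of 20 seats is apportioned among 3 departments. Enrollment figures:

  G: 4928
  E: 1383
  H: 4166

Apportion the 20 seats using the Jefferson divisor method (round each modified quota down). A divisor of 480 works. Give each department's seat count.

G: 10, E: 2, H: 8

With modified divisor 480: modified quotas G 10.267, E 2.881, H 8.679.
Rounding down: G 10, E 2, H 8 (total 20).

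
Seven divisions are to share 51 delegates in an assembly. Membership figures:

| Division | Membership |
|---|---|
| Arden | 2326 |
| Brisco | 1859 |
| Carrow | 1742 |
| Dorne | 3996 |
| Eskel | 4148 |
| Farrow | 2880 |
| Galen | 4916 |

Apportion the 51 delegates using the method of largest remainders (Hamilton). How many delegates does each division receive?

Total 21867; standard divisor 21867/51 ≈ 428.765.
Standard quotas: Arden 5.425, Brisco 4.336, Carrow 4.063, Dorne 9.320, Eskel 9.674, Farrow 6.717, Galen 11.465.
Lower quotas: Arden 5, Brisco 4, Carrow 4, Dorne 9, Eskel 9, Farrow 6, Galen 11 (sum 48, leaving 3 seats).
Remainders in descending order: Farrow 0.717, Eskel 0.674, Galen 0.465, Arden 0.425, Brisco 0.336, Dorne 0.320, Carrow 0.063.
The surplus seats go to Farrow, Eskel, Galen.

Arden 5, Brisco 4, Carrow 4, Dorne 9, Eskel 10, Farrow 7, Galen 12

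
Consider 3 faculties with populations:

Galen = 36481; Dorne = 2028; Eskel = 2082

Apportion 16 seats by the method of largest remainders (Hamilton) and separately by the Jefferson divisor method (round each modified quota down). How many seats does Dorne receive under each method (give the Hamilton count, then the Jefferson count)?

1 and 0

Hamilton: Galen 14, Dorne 1, Eskel 1.
Jefferson: Galen 16, Dorne 0, Eskel 0.
Dorne gets 1 under Hamilton and 0 under Jefferson.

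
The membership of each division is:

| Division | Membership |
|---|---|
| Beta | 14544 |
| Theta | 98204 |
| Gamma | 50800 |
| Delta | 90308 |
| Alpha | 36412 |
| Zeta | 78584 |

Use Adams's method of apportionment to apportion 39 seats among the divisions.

Beta=2; Theta=10; Gamma=6; Delta=9; Alpha=4; Zeta=8

Standard divisor 368852/39 ≈ 9457.744; standard quotas: Beta 1.538, Theta 10.383, Gamma 5.371, Delta 9.549, Alpha 3.850, Zeta 8.309.
Rounding up gives 2, 11, 6, 10, 4, 9 = 42 seats, so the divisor must be adjusted.
With modified divisor 10100: modified quotas Beta 1.440, Theta 9.723, Gamma 5.030, Delta 8.941, Alpha 3.605, Zeta 7.781.
Rounding up: Beta 2, Theta 10, Gamma 6, Delta 9, Alpha 4, Zeta 8 (total 39).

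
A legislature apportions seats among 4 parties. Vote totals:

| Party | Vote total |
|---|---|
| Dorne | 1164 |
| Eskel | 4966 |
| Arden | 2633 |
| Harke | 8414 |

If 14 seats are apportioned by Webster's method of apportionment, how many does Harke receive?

Standard divisor 17177/14 ≈ 1226.929; standard quotas: Dorne 0.949, Eskel 4.048, Arden 2.146, Harke 6.858.
Rounding to the nearest integer gives Dorne 1, Eskel 4, Arden 2, Harke 7 — total 14, matching the house size, so no adjustment is needed.
Harke receives 7.

7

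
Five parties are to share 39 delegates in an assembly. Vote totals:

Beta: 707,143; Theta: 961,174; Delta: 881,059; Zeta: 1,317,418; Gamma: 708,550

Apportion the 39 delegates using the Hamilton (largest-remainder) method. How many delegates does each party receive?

Total 4575344; standard divisor 4575344/39 ≈ 117316.513.
Standard quotas: Beta 6.0277, Theta 8.1930, Delta 7.5101, Zeta 11.2296, Gamma 6.0396.
Lower quotas: Beta 6, Theta 8, Delta 7, Zeta 11, Gamma 6 (sum 38, leaving 1 seat).
Remainders in descending order: Delta 0.5101, Zeta 0.2296, Theta 0.1930, Gamma 0.0396, Beta 0.0277.
The surplus seat goes to Delta.

Beta 6, Theta 8, Delta 8, Zeta 11, Gamma 6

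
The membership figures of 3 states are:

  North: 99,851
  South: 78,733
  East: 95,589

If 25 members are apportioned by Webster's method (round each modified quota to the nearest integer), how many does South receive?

Standard divisor 274173/25 ≈ 10966.92; standard quotas: North 9.105, South 7.179, East 8.716.
Rounding to the nearest integer gives North 9, South 7, East 9 — total 25, matching the house size, so no adjustment is needed.
South receives 7.

7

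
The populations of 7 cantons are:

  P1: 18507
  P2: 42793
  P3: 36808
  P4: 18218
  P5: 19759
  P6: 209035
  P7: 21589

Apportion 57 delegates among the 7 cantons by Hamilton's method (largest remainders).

P1 3, P2 7, P3 6, P4 3, P5 3, P6 32, P7 3

Total 366709; standard divisor 366709/57 ≈ 6433.491.
Standard quotas: P1 2.8767, P2 6.6516, P3 5.7213, P4 2.8317, P5 3.0713, P6 32.4917, P7 3.3557.
Lower quotas: P1 2, P2 6, P3 5, P4 2, P5 3, P6 32, P7 3 (sum 53, leaving 4 seats).
Remainders in descending order: P1 0.8767, P4 0.8317, P3 0.7213, P2 0.6516, P6 0.4917, P7 0.3557, P5 0.0713.
The surplus seats go to P1, P4, P3, P2.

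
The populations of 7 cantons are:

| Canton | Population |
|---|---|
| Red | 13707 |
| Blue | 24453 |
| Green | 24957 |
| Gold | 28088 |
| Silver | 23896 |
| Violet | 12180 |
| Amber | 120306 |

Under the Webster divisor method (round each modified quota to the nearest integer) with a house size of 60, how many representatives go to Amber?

29

Standard divisor 247587/60 ≈ 4126.45; standard quotas: Red 3.322, Blue 5.926, Green 6.048, Gold 6.807, Silver 5.791, Violet 2.952, Amber 29.155.
Rounding to the nearest integer gives Red 3, Blue 6, Green 6, Gold 7, Silver 6, Violet 3, Amber 29 — total 60, matching the house size, so no adjustment is needed.
Amber receives 29.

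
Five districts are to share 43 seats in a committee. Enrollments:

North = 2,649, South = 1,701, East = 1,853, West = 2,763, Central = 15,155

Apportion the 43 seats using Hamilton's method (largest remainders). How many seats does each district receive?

North=5; South=3; East=3; West=5; Central=27

Standard divisor: 24121 ÷ 43 ≈ 560.953.
Standard quotas: North 4.7223, South 3.0323, East 3.3033, West 4.9255, Central 27.0165.
Lower quotas: North 4, South 3, East 3, West 4, Central 27 (sum 41, leaving 2 seats).
Remainders in descending order: West 0.9255, North 0.7223, East 0.3033, South 0.0323, Central 0.0165.
The surplus seats go to West, North.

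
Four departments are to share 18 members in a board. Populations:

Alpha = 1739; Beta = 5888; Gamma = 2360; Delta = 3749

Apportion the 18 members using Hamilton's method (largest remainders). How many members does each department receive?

Alpha=2, Beta=8, Gamma=3, Delta=5

Total 13736; standard divisor 13736/18 ≈ 763.111.
Standard quotas: Alpha 2.2788, Beta 7.7158, Gamma 3.0926, Delta 4.9128.
Lower quotas: Alpha 2, Beta 7, Gamma 3, Delta 4 (sum 16, leaving 2 seats).
Remainders in descending order: Delta 0.9128, Beta 0.7158, Alpha 0.2788, Gamma 0.0926.
The surplus seats go to Delta, Beta.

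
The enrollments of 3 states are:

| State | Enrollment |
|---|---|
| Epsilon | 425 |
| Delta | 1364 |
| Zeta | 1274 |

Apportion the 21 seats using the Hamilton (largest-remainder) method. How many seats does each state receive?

Epsilon: 3, Delta: 9, Zeta: 9

Total 3063; standard divisor 3063/21 ≈ 145.857.
Standard quotas: Epsilon 2.914, Delta 9.352, Zeta 8.735.
Lower quotas: Epsilon 2, Delta 9, Zeta 8 (sum 19, leaving 2 seats).
Remainders in descending order: Epsilon 0.914, Zeta 0.735, Delta 0.352.
Largest remainders: Epsilon, Zeta receive the extra seats.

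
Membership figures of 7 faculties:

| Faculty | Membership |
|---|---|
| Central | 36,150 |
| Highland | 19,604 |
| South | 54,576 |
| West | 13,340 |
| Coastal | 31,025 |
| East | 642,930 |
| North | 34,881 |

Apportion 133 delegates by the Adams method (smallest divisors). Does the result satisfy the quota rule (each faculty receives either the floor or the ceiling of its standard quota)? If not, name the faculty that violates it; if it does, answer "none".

East

Standard quotas: Central 5.775, Highland 3.132, South 8.719, West 2.131, Coastal 4.957, East 102.714, North 5.573.
Adams allocation: Central 6, Highland 4, South 9, West 3, Coastal 5, East 100, North 6.
East has quota 102.714 (lower 102, upper 103) but receives 100 — outside the quota interval.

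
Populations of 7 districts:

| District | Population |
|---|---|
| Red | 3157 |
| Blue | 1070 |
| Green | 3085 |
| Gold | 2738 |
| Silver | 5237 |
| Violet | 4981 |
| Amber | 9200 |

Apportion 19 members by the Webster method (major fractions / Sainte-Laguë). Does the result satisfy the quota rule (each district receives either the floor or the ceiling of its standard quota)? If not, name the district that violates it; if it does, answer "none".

Standard quotas: Red 2.036, Blue 0.690, Green 1.989, Gold 1.765, Silver 3.377, Violet 3.212, Amber 5.932.
Webster allocation: Red 2, Blue 1, Green 2, Gold 2, Silver 3, Violet 3, Amber 6.
Every allocation lies between the lower and upper quota.

none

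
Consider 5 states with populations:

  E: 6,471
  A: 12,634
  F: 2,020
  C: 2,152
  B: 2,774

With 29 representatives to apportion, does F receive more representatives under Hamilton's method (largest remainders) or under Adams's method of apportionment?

Adams

Hamilton: E 7, A 14, F 2, C 3, B 3.
Adams: E 7, A 13, F 3, C 3, B 3.
F gets 2 under Hamilton and 3 under Adams.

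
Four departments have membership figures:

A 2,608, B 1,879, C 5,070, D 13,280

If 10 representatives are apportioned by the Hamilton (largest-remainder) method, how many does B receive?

Total 22837; standard divisor 22837/10 ≈ 2283.7.
Standard quotas: A 1.1420, B 0.8228, C 2.2201, D 5.8151.
Lower quotas: A 1, B 0, C 2, D 5 (sum 8, leaving 2 seats).
Remainders in descending order: B 0.8228, D 0.8151, C 0.2201, A 0.1420.
The surplus seats go to B, D.
B receives 1.

1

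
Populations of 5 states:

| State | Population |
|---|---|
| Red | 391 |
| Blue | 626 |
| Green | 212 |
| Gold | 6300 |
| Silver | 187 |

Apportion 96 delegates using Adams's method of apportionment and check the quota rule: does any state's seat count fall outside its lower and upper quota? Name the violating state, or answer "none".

Standard quotas: Red 4.865, Blue 7.788, Green 2.638, Gold 78.383, Silver 2.327.
Adams allocation: Red 5, Blue 8, Green 3, Gold 77, Silver 3.
Gold has quota 78.383 (lower 78, upper 79) but receives 77 — outside the quota interval.

Gold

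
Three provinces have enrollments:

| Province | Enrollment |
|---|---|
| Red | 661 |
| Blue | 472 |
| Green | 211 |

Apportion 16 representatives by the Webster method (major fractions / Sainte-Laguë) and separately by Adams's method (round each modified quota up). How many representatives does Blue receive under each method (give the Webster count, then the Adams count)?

6 and 5

Webster: Red 8, Blue 6, Green 2.
Adams: Red 8, Blue 5, Green 3.
Blue gets 6 under Webster and 5 under Adams.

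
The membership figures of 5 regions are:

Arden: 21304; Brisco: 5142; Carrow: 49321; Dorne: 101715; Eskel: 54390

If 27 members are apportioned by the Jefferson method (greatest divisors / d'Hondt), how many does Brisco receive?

Standard divisor 231872/27 ≈ 8587.852; standard quotas: Arden 2.481, Brisco 0.599, Carrow 5.743, Dorne 11.844, Eskel 6.333.
Rounding down gives 2, 0, 5, 11, 6 = 24 seats, so the divisor must be adjusted.
With modified divisor 7800: modified quotas Arden 2.731, Brisco 0.659, Carrow 6.323, Dorne 13.040, Eskel 6.973.
Rounding down: Arden 2, Brisco 0, Carrow 6, Dorne 13, Eskel 6 (total 27).
Brisco receives 0.

0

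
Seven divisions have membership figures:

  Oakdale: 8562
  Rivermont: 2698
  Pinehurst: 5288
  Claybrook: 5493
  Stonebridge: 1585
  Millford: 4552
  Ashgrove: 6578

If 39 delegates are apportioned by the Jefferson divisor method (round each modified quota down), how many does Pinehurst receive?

Standard divisor 34756/39 ≈ 891.179; standard quotas: Oakdale 9.607, Rivermont 3.027, Pinehurst 5.934, Claybrook 6.164, Stonebridge 1.779, Millford 5.108, Ashgrove 7.381.
Rounding down gives 9, 3, 5, 6, 1, 5, 7 = 36 seats, so the divisor must be adjusted.
With modified divisor 810: modified quotas Oakdale 10.570, Rivermont 3.331, Pinehurst 6.528, Claybrook 6.781, Stonebridge 1.957, Millford 5.620, Ashgrove 8.121.
Rounding down: Oakdale 10, Rivermont 3, Pinehurst 6, Claybrook 6, Stonebridge 1, Millford 5, Ashgrove 8 (total 39).
Pinehurst receives 6.

6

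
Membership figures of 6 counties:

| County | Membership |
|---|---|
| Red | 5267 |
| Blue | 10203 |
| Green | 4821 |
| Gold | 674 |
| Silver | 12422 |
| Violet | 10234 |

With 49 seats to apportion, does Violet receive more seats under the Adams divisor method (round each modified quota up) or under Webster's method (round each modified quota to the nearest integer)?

Webster

Adams: Red 6, Blue 11, Green 6, Gold 1, Silver 14, Violet 11.
Webster: Red 6, Blue 11, Green 5, Gold 1, Silver 14, Violet 12.
Violet gets 11 under Adams and 12 under Webster.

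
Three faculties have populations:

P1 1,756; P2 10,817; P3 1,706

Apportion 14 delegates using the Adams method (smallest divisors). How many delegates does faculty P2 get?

Standard divisor 14279/14 ≈ 1019.929; standard quotas: P1 1.722, P2 10.606, P3 1.673.
Rounding up gives 2, 11, 2 = 15 seats, so the divisor must be adjusted.
With modified divisor 1100: modified quotas P1 1.596, P2 9.834, P3 1.551.
Rounding up: P1 2, P2 10, P3 2 (total 14).
P2 receives 10.

10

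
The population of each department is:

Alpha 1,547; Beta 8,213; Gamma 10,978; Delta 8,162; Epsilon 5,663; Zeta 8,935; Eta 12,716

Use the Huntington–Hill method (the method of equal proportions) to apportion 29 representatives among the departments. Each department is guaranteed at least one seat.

With divisor 1980: modified quotas Alpha 0.781, Beta 4.148, Gamma 5.544, Delta 4.122, Epsilon 2.860, Zeta 4.513, Eta 6.422.
Geometric-mean thresholds: Alpha (min 1), Beta √(4·5)=4.472, Gamma √(5·6)=5.477, Delta √(4·5)=4.472, Epsilon √(2·3)=2.449, Zeta √(4·5)=4.472, Eta √(6·7)=6.481.
Each quota rounded against its threshold gives Alpha 1, Beta 4, Gamma 6, Delta 4, Epsilon 3, Zeta 5, Eta 6 (total 29).

Alpha 1, Beta 4, Gamma 6, Delta 4, Epsilon 3, Zeta 5, Eta 6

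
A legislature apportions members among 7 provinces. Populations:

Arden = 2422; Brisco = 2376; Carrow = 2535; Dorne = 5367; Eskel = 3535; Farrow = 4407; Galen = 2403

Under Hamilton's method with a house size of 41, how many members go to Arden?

4

Total 23045; standard divisor 23045/41 ≈ 562.073.
Standard quotas: Arden 4.3090, Brisco 4.2272, Carrow 4.5101, Dorne 9.5486, Eskel 6.2892, Farrow 7.8406, Galen 4.2752.
Lower quotas: Arden 4, Brisco 4, Carrow 4, Dorne 9, Eskel 6, Farrow 7, Galen 4 (sum 38, leaving 3 seats).
Remainders in descending order: Farrow 0.8406, Dorne 0.5486, Carrow 0.5101, Arden 0.3090, Eskel 0.2892, Galen 0.2752, Brisco 0.2272.
The surplus seats go to Farrow, Dorne, Carrow.
Arden receives 4.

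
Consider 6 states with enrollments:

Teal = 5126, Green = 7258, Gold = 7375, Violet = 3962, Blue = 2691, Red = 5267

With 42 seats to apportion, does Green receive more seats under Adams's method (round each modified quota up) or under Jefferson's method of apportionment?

Jefferson

Adams: Teal 7, Green 9, Gold 10, Violet 5, Blue 4, Red 7.
Jefferson: Teal 7, Green 10, Gold 10, Violet 5, Blue 3, Red 7.
Green gets 9 under Adams and 10 under Jefferson.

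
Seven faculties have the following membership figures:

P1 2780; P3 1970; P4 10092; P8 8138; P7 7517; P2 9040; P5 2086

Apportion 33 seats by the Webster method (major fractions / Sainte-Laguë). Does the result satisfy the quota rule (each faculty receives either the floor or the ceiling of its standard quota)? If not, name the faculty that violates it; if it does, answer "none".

none

Standard quotas: P1 2.204, P3 1.562, P4 8.001, P8 6.452, P7 5.960, P2 7.167, P5 1.654.
Webster allocation: P1 2, P3 2, P4 8, P8 6, P7 6, P2 7, P5 2.
Every allocation lies between the lower and upper quota.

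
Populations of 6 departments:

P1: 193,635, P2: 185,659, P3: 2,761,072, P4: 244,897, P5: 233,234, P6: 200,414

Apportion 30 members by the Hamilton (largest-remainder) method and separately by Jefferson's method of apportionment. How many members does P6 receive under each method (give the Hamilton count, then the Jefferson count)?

Hamilton: P1 1, P2 1, P3 22, P4 2, P5 2, P6 2.
Jefferson: P1 1, P2 1, P3 23, P4 2, P5 2, P6 1.
P6 gets 2 under Hamilton and 1 under Jefferson.

2 and 1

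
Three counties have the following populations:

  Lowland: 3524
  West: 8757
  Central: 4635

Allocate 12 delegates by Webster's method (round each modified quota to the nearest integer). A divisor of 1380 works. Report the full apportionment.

With modified divisor 1380: modified quotas Lowland 2.554, West 6.346, Central 3.359.
Rounding to the nearest integer: Lowland 3, West 6, Central 3 (total 12).

Lowland 3, West 6, Central 3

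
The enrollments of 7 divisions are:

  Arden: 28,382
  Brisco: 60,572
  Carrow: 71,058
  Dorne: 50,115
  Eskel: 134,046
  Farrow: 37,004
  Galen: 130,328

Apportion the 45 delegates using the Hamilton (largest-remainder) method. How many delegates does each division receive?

Total 511505; standard divisor 511505/45 ≈ 11366.778.
Standard quotas: Arden 2.4969, Brisco 5.3289, Carrow 6.2514, Dorne 4.4089, Eskel 11.7928, Farrow 3.2555, Galen 11.4657.
Lower quotas: Arden 2, Brisco 5, Carrow 6, Dorne 4, Eskel 11, Farrow 3, Galen 11 (sum 42, leaving 3 seats).
Remainders in descending order: Eskel 0.7928, Arden 0.4969, Galen 0.4657, Dorne 0.4089, Brisco 0.3289, Farrow 0.2555, Carrow 0.2514.
Largest remainders: Eskel, Arden, Galen receive the extra seats.

Arden 3; Brisco 5; Carrow 6; Dorne 4; Eskel 12; Farrow 3; Galen 12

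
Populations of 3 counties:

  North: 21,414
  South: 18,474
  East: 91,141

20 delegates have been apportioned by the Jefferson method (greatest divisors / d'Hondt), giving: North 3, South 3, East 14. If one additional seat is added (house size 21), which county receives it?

East

Priority for the next seat is population ÷ (current seats + 1).
Priorities: North 5353.500, South 4618.500, East 6076.067.
Highest priority: East.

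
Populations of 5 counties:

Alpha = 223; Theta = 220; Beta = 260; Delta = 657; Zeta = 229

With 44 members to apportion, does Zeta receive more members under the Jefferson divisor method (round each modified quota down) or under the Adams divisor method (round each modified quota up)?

Adams

Jefferson: Alpha 6, Theta 6, Beta 7, Delta 19, Zeta 6.
Adams: Alpha 6, Theta 6, Beta 7, Delta 18, Zeta 7.
Zeta gets 6 under Jefferson and 7 under Adams.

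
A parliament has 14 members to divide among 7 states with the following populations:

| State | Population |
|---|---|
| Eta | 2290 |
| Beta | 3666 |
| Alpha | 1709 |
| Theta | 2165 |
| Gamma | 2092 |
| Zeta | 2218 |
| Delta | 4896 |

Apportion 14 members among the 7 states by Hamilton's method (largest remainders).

Total 19036; standard divisor 19036/14 ≈ 1359.714.
Standard quotas: Eta 1.684, Beta 2.696, Alpha 1.257, Theta 1.592, Gamma 1.539, Zeta 1.631, Delta 3.601.
Lower quotas: Eta 1, Beta 2, Alpha 1, Theta 1, Gamma 1, Zeta 1, Delta 3 (sum 10, leaving 4 seats).
Remainders in descending order: Beta 0.696, Eta 0.684, Zeta 0.631, Delta 0.601, Theta 0.592, Gamma 0.539, Alpha 0.257.
Largest remainders: Beta, Eta, Zeta, Delta receive the extra seats.

Eta 2; Beta 3; Alpha 1; Theta 1; Gamma 1; Zeta 2; Delta 4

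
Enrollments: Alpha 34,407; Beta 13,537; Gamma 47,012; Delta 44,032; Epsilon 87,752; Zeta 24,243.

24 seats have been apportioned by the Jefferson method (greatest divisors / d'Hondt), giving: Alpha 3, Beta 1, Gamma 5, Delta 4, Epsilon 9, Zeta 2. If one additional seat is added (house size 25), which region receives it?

Priority for the next seat is population ÷ (current seats + 1).
Priorities: Alpha 8601.750, Beta 6768.500, Gamma 7835.333, Delta 8806.400, Epsilon 8775.200, Zeta 8081.000.
Highest priority: Delta.

Delta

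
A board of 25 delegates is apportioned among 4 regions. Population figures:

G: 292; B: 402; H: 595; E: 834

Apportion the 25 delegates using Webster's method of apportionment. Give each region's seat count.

Standard divisor 2123/25 ≈ 84.92; standard quotas: G 3.439, B 4.734, H 7.007, E 9.821.
Rounding to the nearest integer gives G 3, B 5, H 7, E 10 — total 25, matching the house size, so no adjustment is needed.

G: 3, B: 5, H: 7, E: 10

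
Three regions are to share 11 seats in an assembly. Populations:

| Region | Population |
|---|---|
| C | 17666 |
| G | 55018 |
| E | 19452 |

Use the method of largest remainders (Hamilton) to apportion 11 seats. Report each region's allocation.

C: 2, G: 7, E: 2

Standard divisor: 92136 ÷ 11 = 8376.
Standard quotas: C 2.1091, G 6.5685, E 2.3223.
Lower quotas: C 2, G 6, E 2 (sum 10, leaving 1 seat).
Remainders in descending order: G 0.5685, E 0.3223, C 0.1091.
The surplus seat goes to G.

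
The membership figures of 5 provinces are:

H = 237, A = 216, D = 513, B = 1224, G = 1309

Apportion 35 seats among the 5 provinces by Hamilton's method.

H 3, A 2, D 5, B 12, G 13

Total 3499; standard divisor 3499/35 ≈ 99.971.
Standard quotas: H 2.371, A 2.161, D 5.131, B 12.243, G 13.094.
Lower quotas: H 2, A 2, D 5, B 12, G 13 (sum 34, leaving 1 seat).
Remainders in descending order: H 0.371, B 0.243, A 0.161, D 0.131, G 0.094.
Largest remainder: H receives the extra seat.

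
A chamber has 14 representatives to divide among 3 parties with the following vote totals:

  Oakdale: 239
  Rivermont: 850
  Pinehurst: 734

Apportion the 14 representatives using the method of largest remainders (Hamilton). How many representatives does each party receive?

Oakdale 2, Rivermont 6, Pinehurst 6

The standard divisor is 1823/14 ≈ 130.214.
Standard quotas: Oakdale 1.835, Rivermont 6.528, Pinehurst 5.637.
Lower quotas: Oakdale 1, Rivermont 6, Pinehurst 5 (sum 12, leaving 2 seats).
Remainders in descending order: Oakdale 0.835, Pinehurst 0.637, Rivermont 0.528.
The surplus seats go to Oakdale, Pinehurst.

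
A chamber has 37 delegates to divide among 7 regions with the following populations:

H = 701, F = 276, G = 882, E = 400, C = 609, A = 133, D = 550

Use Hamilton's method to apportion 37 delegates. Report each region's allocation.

H=7, F=3, G=9, E=4, C=6, A=2, D=6

The standard divisor is 3551/37 ≈ 95.973.
Standard quotas: H 7.304, F 2.876, G 9.190, E 4.168, C 6.346, A 1.386, D 5.731.
Lower quotas: H 7, F 2, G 9, E 4, C 6, A 1, D 5 (sum 34, leaving 3 seats).
Remainders in descending order: F 0.876, D 0.731, A 0.386, C 0.346, H 0.304, G 0.190, E 0.168.
Largest remainders: F, D, A receive the extra seats.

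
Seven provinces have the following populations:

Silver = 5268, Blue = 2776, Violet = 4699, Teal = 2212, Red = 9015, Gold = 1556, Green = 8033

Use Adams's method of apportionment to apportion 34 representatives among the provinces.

Standard divisor 33559/34 ≈ 987.029; standard quotas: Silver 5.337, Blue 2.812, Violet 4.761, Teal 2.241, Red 9.133, Gold 1.576, Green 8.139.
Rounding up gives 6, 3, 5, 3, 10, 2, 9 = 38 seats, so the divisor must be adjusted.
With modified divisor 1120: modified quotas Silver 4.704, Blue 2.479, Violet 4.196, Teal 1.975, Red 8.049, Gold 1.389, Green 7.172.
Rounding up: Silver 5, Blue 3, Violet 5, Teal 2, Red 9, Gold 2, Green 8 (total 34).

Silver 5, Blue 3, Violet 5, Teal 2, Red 9, Gold 2, Green 8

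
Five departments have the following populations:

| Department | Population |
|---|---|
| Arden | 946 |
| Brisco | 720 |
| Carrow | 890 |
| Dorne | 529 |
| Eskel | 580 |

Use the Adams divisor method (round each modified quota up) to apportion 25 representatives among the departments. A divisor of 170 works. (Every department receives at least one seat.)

With modified divisor 170: modified quotas Arden 5.565, Brisco 4.235, Carrow 5.235, Dorne 3.112, Eskel 3.412.
Rounding up: Arden 6, Brisco 5, Carrow 6, Dorne 4, Eskel 4 (total 25).

Arden 6, Brisco 5, Carrow 6, Dorne 4, Eskel 4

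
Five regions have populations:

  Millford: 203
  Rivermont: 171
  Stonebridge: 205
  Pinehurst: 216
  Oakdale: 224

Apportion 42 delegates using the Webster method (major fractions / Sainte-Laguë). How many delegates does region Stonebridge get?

9

Standard divisor 1019/42 ≈ 24.262; standard quotas: Millford 8.367, Rivermont 7.048, Stonebridge 8.449, Pinehurst 8.903, Oakdale 9.233.
Rounding to the nearest integer gives 8, 7, 8, 9, 9 = 41 seats, so the divisor must be adjusted.
With modified divisor 24: modified quotas Millford 8.458, Rivermont 7.125, Stonebridge 8.542, Pinehurst 9.000, Oakdale 9.333.
Rounding to the nearest integer: Millford 8, Rivermont 7, Stonebridge 9, Pinehurst 9, Oakdale 9 (total 42).
Stonebridge receives 9.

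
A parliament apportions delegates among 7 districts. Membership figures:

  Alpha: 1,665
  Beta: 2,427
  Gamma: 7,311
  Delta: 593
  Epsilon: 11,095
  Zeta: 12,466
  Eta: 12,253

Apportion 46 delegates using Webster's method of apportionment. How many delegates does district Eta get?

Standard divisor 47810/46 ≈ 1039.348; standard quotas: Alpha 1.602, Beta 2.335, Gamma 7.034, Delta 0.571, Epsilon 10.675, Zeta 11.994, Eta 11.789.
Rounding to the nearest integer gives 2, 2, 7, 1, 11, 12, 12 = 47 seats, so the divisor must be adjusted.
With modified divisor 1060: modified quotas Alpha 1.571, Beta 2.290, Gamma 6.897, Delta 0.559, Epsilon 10.467, Zeta 11.760, Eta 11.559.
Rounding to the nearest integer: Alpha 2, Beta 2, Gamma 7, Delta 1, Epsilon 10, Zeta 12, Eta 12 (total 46).
Eta receives 12.

12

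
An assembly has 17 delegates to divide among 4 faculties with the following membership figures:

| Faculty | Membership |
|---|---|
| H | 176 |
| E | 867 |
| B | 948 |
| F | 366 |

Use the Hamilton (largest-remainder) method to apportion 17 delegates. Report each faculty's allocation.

H=1; E=6; B=7; F=3

Standard divisor: 2357 ÷ 17 ≈ 138.647.
Standard quotas: H 1.269, E 6.253, B 6.838, F 2.640.
Lower quotas: H 1, E 6, B 6, F 2 (sum 15, leaving 2 seats).
Remainders in descending order: B 0.838, F 0.640, H 0.269, E 0.253.
Largest remainders: B, F receive the extra seats.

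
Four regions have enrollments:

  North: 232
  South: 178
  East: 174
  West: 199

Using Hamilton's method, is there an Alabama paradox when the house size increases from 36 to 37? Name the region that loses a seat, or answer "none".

At 36 seats: North 11, South 8, East 8, West 9.
At 37 seats: North 11, South 9, East 8, West 9.
No region's allocation decreased.

none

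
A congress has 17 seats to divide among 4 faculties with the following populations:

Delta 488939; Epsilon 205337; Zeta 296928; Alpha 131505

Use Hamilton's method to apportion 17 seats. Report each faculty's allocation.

Delta 7; Epsilon 3; Zeta 5; Alpha 2

Total 1122709; standard divisor 1122709/17 ≈ 66041.706.
Standard quotas: Delta 7.4035, Epsilon 3.1092, Zeta 4.4961, Alpha 1.9912.
Lower quotas: Delta 7, Epsilon 3, Zeta 4, Alpha 1 (sum 15, leaving 2 seats).
Remainders in descending order: Alpha 0.9912, Zeta 0.4961, Delta 0.4035, Epsilon 0.1092.
The surplus seats go to Alpha, Zeta.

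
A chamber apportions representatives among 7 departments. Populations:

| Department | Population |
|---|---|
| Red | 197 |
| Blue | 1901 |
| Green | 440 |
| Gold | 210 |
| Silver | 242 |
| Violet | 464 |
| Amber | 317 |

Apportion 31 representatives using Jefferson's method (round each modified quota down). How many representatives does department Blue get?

Standard divisor 3771/31 ≈ 121.645; standard quotas: Red 1.619, Blue 15.627, Green 3.617, Gold 1.726, Silver 1.989, Violet 3.814, Amber 2.606.
Rounding down gives 1, 15, 3, 1, 1, 3, 2 = 26 seats, so the divisor must be adjusted.
With modified divisor 108: modified quotas Red 1.824, Blue 17.602, Green 4.074, Gold 1.944, Silver 2.241, Violet 4.296, Amber 2.935.
Rounding down: Red 1, Blue 17, Green 4, Gold 1, Silver 2, Violet 4, Amber 2 (total 31).
Blue receives 17.

17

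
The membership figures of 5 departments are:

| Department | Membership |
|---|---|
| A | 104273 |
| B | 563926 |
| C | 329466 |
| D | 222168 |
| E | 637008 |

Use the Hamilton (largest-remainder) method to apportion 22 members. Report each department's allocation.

A: 1, B: 7, C: 4, D: 3, E: 7

The standard divisor is 1856841/22 ≈ 84401.864.
Standard quotas: A 1.2354, B 6.6814, C 3.9035, D 2.6323, E 7.5473.
Lower quotas: A 1, B 6, C 3, D 2, E 7 (sum 19, leaving 3 seats).
Remainders in descending order: C 0.9035, B 0.6814, D 0.6323, E 0.5473, A 0.2354.
The surplus seats go to C, B, D.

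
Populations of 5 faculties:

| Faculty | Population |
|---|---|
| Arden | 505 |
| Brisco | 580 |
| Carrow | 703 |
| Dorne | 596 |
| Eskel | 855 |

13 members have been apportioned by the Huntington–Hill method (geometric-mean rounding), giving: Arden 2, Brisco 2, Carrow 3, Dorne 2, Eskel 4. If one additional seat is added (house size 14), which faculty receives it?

Dorne

Priority for the next seat is population ÷ (√(s·(s+1))).
Priorities: Arden 206.165, Brisco 236.784, Carrow 202.939, Dorne 243.316, Eskel 191.184.
Highest priority: Dorne.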